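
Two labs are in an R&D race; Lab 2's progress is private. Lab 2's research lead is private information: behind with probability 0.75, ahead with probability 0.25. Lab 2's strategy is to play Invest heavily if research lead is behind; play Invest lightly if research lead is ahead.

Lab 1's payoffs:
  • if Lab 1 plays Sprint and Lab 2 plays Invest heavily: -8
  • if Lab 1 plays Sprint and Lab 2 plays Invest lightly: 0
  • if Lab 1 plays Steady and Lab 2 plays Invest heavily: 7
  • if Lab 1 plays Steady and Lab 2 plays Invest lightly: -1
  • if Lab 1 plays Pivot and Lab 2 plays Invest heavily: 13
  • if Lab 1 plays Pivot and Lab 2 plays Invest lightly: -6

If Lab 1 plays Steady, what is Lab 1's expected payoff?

E[Steady] = 0.75·7 + 0.25·(-1) = 5.25 + (-0.25) = 5

5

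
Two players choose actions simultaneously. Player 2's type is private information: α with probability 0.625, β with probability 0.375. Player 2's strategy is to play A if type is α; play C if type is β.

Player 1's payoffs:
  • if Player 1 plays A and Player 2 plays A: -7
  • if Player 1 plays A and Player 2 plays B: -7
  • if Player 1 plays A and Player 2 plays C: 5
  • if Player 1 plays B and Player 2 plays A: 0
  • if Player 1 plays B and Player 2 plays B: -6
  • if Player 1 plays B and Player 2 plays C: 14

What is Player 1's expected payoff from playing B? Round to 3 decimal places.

5.250

E[B] = 0.625·0 + 0.375·14 = 0 + 5.25 = 5.25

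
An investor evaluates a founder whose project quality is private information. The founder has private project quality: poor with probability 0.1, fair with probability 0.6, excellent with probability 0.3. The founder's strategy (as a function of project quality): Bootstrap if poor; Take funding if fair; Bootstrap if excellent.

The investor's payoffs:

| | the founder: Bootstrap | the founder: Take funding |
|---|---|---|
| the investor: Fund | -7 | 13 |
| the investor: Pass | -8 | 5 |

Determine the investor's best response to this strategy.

Fund

Compute the investor's expected payoff for each action, taking the expectation over the founder's type.
E[Fund] = 0.1·(-7) + 0.6·(13) + 0.3·(-7) = 5
E[Pass] = 0.1·(-8) + 0.6·(5) + 0.3·(-8) = -0.2
Best response: Fund (5 is the largest).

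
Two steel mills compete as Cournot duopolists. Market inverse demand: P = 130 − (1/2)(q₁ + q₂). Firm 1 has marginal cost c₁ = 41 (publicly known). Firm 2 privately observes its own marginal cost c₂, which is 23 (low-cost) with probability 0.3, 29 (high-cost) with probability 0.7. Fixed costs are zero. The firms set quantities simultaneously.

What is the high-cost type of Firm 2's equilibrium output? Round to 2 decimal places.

Each type of Firm 2 best-responds to q₁; Firm 1 best-responds to the expected q₂ over Firm 2's types.
Firm 2 with cost c maximizes (130 − (1/2)(q₁+q₂) − c)·q₂, giving q₂(c) = (130 − c − (1/2)q₁).
E[c₂] = 0.3·23 + 0.7·29 = 27.2
Firm 1's FOC against E[q₂] yields q₁ = (130 − 2·41 + E[c₂])/(3/2) = (130 − 82 + 27.2)/(3/2) = 50.1333.
q₂(high-cost) = (130 − 29 − (1/2)·50.1333) = 75.9333.

75.93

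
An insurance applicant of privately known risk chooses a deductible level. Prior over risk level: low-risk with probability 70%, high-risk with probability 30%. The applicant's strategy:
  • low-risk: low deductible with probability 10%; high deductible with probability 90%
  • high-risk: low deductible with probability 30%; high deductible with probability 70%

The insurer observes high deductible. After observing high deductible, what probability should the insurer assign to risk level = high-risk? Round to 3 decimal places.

Apply Bayes' rule using the sender's strategy as the likelihood.
P(high deductible) = 0.7·0.9 + 0.3·0.7 = 0.84
P(high-risk | high deductible) = (0.3·0.7) / 0.84 = 0.21 / 0.84 = 0.25

0.250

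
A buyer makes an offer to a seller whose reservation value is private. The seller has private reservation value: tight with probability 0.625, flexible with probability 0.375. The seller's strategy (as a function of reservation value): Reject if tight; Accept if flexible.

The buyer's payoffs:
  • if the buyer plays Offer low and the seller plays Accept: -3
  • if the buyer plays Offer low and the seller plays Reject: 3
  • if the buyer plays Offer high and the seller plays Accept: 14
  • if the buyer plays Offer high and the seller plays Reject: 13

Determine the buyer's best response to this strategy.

E[Offer low] = 0.625·(3) + 0.375·(-3) = 0.75
E[Offer high] = 0.625·(13) + 0.375·(14) = 13.375
Best response: Offer high (13.375 is the largest).

Offer high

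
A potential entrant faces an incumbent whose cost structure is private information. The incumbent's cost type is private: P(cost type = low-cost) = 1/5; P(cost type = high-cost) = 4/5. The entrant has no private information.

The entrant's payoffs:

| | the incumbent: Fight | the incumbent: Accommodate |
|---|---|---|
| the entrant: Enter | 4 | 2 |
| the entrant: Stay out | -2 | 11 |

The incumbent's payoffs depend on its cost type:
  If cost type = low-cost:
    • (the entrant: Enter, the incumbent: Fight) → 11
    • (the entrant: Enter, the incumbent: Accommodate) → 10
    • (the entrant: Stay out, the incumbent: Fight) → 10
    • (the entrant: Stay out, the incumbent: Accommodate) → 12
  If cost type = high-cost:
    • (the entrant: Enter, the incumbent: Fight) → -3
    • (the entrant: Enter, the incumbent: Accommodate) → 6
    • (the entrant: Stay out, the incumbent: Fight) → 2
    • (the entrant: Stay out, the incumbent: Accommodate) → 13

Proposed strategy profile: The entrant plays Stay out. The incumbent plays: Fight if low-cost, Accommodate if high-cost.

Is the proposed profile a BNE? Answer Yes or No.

A profile is a BNE iff every type of every player is best-responding given beliefs about the other side.
The entrant plays Stay out: E[Stay out] = 1/5·(-2) + 4/5·(11) = 42/5; E[Enter] = 12/5. Best-responding. ✓
The incumbent (cost type low-cost), facing Stay out: Fight gives 10, Accommodate gives 12. Proposed Fight is not best — profitable deviation exists. ✗
The incumbent (cost type high-cost), facing Stay out: Fight gives 2, Accommodate gives 13. Proposed Accommodate is best. ✓

No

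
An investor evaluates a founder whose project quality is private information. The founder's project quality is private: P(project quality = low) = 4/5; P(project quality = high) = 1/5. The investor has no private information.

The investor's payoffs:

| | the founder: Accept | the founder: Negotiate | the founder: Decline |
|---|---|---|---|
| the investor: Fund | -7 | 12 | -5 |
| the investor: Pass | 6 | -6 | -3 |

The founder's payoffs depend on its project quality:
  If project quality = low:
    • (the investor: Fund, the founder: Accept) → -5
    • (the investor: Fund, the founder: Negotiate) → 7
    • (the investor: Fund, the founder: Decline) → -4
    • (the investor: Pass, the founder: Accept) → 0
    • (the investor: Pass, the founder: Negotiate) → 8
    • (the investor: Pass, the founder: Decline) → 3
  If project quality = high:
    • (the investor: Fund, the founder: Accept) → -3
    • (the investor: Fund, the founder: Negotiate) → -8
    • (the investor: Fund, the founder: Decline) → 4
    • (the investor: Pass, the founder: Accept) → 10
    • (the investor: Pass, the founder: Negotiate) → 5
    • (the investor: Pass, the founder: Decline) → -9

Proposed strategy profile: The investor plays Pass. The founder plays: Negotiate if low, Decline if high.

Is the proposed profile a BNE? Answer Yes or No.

No

The investor plays Pass: E[Pass] = 4/5·(-6) + 1/5·(-3) = -27/5; E[Fund] = 43/5. Not best-responding. ✗
The founder (project quality low), facing Pass: Accept gives 0, Negotiate gives 8, Decline gives 3. Proposed Negotiate is best. ✓
The founder (project quality high), facing Pass: Accept gives 10, Negotiate gives 5, Decline gives -9. Proposed Decline is not best — profitable deviation exists. ✗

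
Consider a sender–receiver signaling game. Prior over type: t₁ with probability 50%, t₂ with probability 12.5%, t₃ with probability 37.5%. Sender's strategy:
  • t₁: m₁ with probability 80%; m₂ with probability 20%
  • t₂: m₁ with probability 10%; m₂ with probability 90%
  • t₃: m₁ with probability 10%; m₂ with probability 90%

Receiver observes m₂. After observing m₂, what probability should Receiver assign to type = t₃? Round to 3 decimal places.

Apply Bayes' rule using the sender's strategy as the likelihood.
P(m₂) = 0.5·0.2 + 0.125·0.9 + 0.375·0.9 = 0.55
P(t₃ | m₂) = (0.375·0.9) / 0.55 = 0.3375 / 0.55 = 0.613636

0.614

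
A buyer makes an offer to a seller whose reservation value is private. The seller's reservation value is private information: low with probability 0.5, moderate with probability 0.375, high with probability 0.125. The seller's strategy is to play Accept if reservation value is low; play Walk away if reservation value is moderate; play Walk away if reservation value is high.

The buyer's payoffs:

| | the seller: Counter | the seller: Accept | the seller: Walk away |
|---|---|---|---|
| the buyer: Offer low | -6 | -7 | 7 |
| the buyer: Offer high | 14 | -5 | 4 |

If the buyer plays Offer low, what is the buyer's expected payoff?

E[Offer low] = 0.5·(-7) + 0.375·7 + 0.125·7 = (-3.5) + 2.625 + 0.875 = 0

0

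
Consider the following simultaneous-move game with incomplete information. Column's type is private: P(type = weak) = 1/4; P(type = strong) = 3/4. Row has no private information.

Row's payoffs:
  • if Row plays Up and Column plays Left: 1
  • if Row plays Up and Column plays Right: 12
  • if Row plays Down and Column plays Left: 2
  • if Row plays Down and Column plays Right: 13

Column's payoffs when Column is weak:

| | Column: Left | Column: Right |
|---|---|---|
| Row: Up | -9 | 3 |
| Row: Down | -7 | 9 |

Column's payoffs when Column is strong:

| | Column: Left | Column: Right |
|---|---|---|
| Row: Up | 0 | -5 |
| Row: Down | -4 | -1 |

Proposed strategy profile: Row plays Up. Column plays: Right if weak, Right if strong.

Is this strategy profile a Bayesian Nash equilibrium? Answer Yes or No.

No

A profile is a BNE iff every type of every player is best-responding given beliefs about the other side.
Row plays Up: E[Up] = 1/4·(12) + 3/4·(12) = 12; E[Down] = 13. Not best-responding. ✗
Column (type weak), facing Up: Left gives -9, Right gives 3. Proposed Right is best. ✓
Column (type strong), facing Up: Left gives 0, Right gives -5. Proposed Right is not best — profitable deviation exists. ✗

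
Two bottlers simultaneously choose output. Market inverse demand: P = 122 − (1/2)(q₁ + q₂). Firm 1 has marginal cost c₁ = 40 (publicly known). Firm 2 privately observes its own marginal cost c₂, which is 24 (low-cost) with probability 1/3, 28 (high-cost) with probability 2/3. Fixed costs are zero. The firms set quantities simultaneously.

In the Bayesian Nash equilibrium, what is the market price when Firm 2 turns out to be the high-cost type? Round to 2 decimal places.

Type-c best response for Firm 2: q₂(c) = (122 − c) − q₁/2.
Firm 1 maximizes expected profit; its first-order condition is 122 − q₁ − (1/2)E[q₂] − 40 = 0.
Substituting E[q₂] and solving: E[c₂] = 26.6667, so q₁ = (122 − 2·40 + 26.6667)/(3/2) = 45.7778.
q₂(high-cost) = 71.1111, so P = 122 − (1/2)·(45.7778 + 71.1111) = 63.5556.

63.56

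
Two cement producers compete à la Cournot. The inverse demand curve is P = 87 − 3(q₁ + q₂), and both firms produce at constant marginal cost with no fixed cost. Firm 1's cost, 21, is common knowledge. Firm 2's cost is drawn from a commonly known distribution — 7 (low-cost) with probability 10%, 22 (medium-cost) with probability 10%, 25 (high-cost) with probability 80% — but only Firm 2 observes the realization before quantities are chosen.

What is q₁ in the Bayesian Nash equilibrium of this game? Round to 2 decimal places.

Type-c best response for Firm 2: q₂(c) = (87 − c)/6 − q₁/2.
Firm 1 maximizes expected profit; its first-order condition is 87 − 6q₁ − 3E[q₂] − 21 = 0.
Substituting E[q₂] and solving: E[c₂] = 22.9, so q₁ = (87 − 2·21 + 22.9)/9 = 7.54444.

7.54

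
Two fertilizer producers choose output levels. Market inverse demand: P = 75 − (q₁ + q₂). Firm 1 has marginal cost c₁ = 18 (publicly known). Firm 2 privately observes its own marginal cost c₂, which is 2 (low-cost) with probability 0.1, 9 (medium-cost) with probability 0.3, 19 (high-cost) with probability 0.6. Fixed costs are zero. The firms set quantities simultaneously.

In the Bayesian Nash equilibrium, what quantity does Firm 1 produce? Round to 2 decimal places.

Type-c best response for Firm 2: q₂(c) = (75 − c)/2 − q₁/2.
Firm 1 maximizes expected profit; its first-order condition is 75 − 2q₁ − E[q₂] − 18 = 0.
Substituting E[q₂] and solving: E[c₂] = 14.3, so q₁ = (75 − 2·18 + 14.3)/3 = 17.7667.

17.77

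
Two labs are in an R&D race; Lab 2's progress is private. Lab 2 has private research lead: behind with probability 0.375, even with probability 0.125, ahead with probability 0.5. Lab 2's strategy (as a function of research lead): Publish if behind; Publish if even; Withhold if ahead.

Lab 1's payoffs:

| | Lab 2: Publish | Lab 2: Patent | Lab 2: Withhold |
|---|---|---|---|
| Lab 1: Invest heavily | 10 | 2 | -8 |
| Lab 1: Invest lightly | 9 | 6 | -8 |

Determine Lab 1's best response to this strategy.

E[Invest heavily] = 0.375·(10) + 0.125·(10) + 0.5·(-8) = 1
E[Invest lightly] = 0.375·(9) + 0.125·(9) + 0.5·(-8) = 0.5
Best response: Invest heavily (1 is the largest).

Invest heavily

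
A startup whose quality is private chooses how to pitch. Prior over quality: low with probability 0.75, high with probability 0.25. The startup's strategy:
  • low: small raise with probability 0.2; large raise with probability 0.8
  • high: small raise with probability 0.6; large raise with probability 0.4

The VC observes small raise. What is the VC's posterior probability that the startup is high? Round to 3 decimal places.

0.500

P(small raise) = 0.75·0.2 + 0.25·0.6 = 0.3
P(high | small raise) = (0.25·0.6) / 0.3 = 0.15 / 0.3 = 0.5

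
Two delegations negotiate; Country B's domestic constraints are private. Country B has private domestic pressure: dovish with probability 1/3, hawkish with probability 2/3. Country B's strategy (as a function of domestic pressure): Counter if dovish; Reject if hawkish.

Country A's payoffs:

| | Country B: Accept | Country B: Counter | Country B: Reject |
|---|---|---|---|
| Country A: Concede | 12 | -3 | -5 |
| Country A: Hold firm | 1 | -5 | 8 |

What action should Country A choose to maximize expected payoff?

Hold firm

E[Concede] = 1/3·(-3) + 2/3·(-5) = -13/3
E[Hold firm] = 1/3·(-5) + 2/3·(8) = 11/3
Best response: Hold firm (11/3 is the largest).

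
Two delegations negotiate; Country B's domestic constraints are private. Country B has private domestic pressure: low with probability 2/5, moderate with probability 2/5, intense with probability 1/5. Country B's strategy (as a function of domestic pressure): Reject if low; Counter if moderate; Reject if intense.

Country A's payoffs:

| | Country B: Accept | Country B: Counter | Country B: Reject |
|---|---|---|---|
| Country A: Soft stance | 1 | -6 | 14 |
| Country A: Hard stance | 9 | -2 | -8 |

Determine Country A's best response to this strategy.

Compute Country A's expected payoff for each action, taking the expectation over Country B's type.
E[Soft stance] = 2/5·(14) + 2/5·(-6) + 1/5·(14) = 6
E[Hard stance] = 2/5·(-8) + 2/5·(-2) + 1/5·(-8) = -28/5
Best response: Soft stance (6 is the largest).

Soft stance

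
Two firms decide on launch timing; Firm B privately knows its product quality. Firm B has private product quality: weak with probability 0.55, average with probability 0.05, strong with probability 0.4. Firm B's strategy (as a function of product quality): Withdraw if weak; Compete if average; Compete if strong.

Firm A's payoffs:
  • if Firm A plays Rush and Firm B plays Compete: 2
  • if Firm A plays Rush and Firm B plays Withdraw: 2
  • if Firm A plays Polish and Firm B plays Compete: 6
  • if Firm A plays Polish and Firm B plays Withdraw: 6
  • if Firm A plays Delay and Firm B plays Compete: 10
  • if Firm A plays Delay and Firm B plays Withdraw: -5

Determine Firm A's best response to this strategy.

Polish

E[Rush] = 0.55·(2) + 0.05·(2) + 0.4·(2) = 2
E[Polish] = 0.55·(6) + 0.05·(6) + 0.4·(6) = 6
E[Delay] = 0.55·(-5) + 0.05·(10) + 0.4·(10) = 1.75
Best response: Polish (6 is the largest).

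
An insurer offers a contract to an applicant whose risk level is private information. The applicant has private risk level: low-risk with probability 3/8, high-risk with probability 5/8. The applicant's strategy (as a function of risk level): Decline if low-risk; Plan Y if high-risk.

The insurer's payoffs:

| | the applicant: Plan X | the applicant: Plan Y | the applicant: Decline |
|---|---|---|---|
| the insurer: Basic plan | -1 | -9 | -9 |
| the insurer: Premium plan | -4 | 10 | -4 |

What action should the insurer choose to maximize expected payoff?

Premium plan

Compute the insurer's expected payoff for each action, taking the expectation over the applicant's type.
E[Basic plan] = 3/8·(-9) + 5/8·(-9) = -9
E[Premium plan] = 3/8·(-4) + 5/8·(10) = 19/4
Best response: Premium plan (19/4 is the largest).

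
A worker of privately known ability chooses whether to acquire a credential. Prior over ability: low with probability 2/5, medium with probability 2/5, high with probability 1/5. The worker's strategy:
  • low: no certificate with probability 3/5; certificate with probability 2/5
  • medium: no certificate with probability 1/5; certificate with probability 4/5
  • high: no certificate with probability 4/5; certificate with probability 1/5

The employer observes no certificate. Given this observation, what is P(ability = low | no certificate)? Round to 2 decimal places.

0.50

P(no certificate) = (2/5)·(3/5) + (2/5)·(1/5) + (1/5)·(4/5) = 12/25
P(low | no certificate) = ((2/5)·(3/5)) / (12/25) = (6/25) / (12/25) = 1/2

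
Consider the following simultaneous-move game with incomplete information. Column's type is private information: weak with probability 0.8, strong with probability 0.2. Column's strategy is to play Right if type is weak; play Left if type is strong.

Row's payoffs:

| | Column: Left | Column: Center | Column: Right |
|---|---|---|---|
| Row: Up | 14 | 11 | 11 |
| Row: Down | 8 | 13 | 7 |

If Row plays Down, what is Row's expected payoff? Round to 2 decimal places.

7.20

Take the expectation over Column's type, weighting each type's action by its prior probability.
E[Down] = 0.8·7 + 0.2·8 = 5.6 + 1.6 = 7.2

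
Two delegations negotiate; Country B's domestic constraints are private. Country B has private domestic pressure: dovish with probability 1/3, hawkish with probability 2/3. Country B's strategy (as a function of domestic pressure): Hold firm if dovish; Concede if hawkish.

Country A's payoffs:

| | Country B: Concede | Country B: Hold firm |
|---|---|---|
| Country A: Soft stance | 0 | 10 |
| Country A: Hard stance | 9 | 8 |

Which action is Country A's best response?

Hard stance

E[Soft stance] = 1/3·(10) + 2/3·(0) = 10/3
E[Hard stance] = 1/3·(8) + 2/3·(9) = 26/3
Best response: Hard stance (26/3 is the largest).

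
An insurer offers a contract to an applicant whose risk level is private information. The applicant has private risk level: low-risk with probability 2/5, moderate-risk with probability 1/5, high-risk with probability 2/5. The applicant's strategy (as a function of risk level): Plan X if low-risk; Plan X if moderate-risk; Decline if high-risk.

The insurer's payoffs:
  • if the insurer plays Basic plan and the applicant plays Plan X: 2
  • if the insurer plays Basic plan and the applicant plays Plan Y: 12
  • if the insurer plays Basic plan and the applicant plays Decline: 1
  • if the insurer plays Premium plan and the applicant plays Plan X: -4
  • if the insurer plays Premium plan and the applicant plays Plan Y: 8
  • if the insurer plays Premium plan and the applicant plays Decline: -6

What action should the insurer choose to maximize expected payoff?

Basic plan

E[Basic plan] = 2/5·(2) + 1/5·(2) + 2/5·(1) = 8/5
E[Premium plan] = 2/5·(-4) + 1/5·(-4) + 2/5·(-6) = -24/5
Best response: Basic plan (8/5 is the largest).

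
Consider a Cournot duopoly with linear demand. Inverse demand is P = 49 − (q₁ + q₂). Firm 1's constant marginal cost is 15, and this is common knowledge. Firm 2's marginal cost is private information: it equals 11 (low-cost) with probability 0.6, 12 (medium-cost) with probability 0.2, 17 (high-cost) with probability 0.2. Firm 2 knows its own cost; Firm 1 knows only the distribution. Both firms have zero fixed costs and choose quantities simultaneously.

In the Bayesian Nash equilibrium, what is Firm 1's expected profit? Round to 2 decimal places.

Type-c best response for Firm 2: q₂(c) = (49 − c)/2 − q₁/2.
Firm 1 maximizes expected profit; its first-order condition is 49 − 2q₁ − E[q₂] − 15 = 0.
Substituting E[q₂] and solving: E[c₂] = 12.4, so q₁ = (49 − 2·15 + 12.4)/3 = 10.4667.
E[P] = 49 − (q₁ + E[q₂]) = 25.4667; Firm 1's expected profit = (E[P] − 15)·q₁ = (25.4667 − 15)·10.4667 = 109.551.

109.55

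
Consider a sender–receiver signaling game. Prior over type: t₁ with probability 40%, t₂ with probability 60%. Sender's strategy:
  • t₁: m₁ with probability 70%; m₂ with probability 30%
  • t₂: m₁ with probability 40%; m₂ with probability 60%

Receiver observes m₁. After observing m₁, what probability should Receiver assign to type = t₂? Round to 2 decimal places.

P(m₁) = 0.4·0.7 + 0.6·0.4 = 0.52
P(t₂ | m₁) = (0.6·0.4) / 0.52 = 0.24 / 0.52 = 0.461538

0.46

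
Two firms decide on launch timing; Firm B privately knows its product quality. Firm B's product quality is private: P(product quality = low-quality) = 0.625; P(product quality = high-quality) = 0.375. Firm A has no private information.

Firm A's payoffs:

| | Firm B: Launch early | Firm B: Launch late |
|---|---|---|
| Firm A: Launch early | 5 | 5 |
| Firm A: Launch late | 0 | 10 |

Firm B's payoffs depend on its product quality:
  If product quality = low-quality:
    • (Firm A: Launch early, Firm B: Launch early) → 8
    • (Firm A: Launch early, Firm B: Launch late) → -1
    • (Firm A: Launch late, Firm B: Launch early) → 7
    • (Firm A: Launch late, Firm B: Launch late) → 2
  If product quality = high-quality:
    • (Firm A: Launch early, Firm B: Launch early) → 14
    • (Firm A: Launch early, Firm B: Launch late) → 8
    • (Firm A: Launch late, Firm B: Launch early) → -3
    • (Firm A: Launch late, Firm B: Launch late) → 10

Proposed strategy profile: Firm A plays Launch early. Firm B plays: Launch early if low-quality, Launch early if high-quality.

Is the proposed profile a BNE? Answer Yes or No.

Firm A plays Launch early: E[Launch early] = 0.625·(5) + 0.375·(5) = 5; E[Launch late] = 0. Best-responding. ✓
Firm B (product quality low-quality), facing Launch early: Launch early gives 8, Launch late gives -1. Proposed Launch early is best. ✓
Firm B (product quality high-quality), facing Launch early: Launch early gives 14, Launch late gives 8. Proposed Launch early is best. ✓

Yes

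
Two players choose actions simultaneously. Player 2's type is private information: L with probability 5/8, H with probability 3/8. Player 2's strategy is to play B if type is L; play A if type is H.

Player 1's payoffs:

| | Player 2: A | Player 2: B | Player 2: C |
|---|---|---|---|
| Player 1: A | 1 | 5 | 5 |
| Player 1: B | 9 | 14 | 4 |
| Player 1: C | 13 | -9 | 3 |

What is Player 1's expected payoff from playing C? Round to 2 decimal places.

E[C] = 5/8·(-9) + 3/8·13 = (-45/8) + 39/8 = -3/4

-0.75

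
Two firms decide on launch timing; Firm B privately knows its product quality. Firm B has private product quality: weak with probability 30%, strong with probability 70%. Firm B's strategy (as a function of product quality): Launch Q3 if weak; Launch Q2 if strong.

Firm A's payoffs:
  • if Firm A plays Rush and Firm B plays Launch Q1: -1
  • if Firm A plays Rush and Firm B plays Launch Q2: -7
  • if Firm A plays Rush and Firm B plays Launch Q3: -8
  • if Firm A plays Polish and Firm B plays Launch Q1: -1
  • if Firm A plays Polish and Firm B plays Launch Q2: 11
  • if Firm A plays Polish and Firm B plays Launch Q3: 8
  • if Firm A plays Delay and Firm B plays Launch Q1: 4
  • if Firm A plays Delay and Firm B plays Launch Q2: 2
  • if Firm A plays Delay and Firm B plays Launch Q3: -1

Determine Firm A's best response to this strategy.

Polish

E[Rush] = 0.3·(-8) + 0.7·(-7) = -7.3
E[Polish] = 0.3·(8) + 0.7·(11) = 10.1
E[Delay] = 0.3·(-1) + 0.7·(2) = 1.1
Best response: Polish (10.1 is the largest).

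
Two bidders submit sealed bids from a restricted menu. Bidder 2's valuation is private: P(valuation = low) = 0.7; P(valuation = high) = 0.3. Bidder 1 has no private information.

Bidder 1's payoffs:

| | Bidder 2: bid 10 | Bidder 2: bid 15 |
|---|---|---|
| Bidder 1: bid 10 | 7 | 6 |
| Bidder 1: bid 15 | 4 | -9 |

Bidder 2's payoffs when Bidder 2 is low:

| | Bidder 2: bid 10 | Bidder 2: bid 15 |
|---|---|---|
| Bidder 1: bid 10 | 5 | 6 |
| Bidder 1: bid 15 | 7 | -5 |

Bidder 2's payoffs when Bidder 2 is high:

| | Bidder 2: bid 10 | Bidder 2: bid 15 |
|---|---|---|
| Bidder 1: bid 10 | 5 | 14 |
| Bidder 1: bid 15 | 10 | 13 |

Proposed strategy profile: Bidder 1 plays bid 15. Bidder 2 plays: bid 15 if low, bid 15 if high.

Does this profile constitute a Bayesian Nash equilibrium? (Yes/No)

No

Bidder 1 plays bid 15: E[bid 15] = 0.7·(-9) + 0.3·(-9) = -9; E[bid 10] = 6. Not best-responding. ✗
Bidder 2 (valuation low), facing bid 15: bid 10 gives 7, bid 15 gives -5. Proposed bid 15 is not best — profitable deviation exists. ✗
Bidder 2 (valuation high), facing bid 15: bid 10 gives 10, bid 15 gives 13. Proposed bid 15 is best. ✓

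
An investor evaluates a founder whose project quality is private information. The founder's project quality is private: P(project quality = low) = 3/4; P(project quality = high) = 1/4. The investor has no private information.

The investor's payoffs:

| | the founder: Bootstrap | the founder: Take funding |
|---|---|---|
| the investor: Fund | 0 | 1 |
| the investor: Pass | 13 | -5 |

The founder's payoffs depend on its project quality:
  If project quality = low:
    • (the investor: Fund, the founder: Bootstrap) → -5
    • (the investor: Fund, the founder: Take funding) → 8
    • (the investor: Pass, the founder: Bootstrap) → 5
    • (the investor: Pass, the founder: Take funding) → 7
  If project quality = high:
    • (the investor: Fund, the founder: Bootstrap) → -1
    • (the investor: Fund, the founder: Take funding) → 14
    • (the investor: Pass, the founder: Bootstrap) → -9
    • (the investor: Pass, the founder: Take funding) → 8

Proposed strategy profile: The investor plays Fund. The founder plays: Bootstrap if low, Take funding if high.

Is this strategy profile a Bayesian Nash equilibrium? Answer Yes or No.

No

The investor plays Fund: E[Fund] = 3/4·(0) + 1/4·(1) = 1/4; E[Pass] = 17/2. Not best-responding. ✗
The founder (project quality low), facing Fund: Bootstrap gives -5, Take funding gives 8. Proposed Bootstrap is not best — profitable deviation exists. ✗
The founder (project quality high), facing Fund: Bootstrap gives -1, Take funding gives 14. Proposed Take funding is best. ✓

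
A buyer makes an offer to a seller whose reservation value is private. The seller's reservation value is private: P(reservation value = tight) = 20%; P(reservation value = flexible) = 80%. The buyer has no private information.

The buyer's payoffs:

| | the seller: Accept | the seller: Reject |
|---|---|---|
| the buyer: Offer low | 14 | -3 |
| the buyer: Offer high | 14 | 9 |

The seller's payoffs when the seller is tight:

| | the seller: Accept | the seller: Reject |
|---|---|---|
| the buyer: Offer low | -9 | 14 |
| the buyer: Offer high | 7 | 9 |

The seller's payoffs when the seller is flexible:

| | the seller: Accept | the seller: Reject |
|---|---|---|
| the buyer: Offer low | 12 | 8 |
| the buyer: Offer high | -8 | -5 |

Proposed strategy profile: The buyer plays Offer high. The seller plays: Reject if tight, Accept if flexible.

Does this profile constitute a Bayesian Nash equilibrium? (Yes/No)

No

A profile is a BNE iff every type of every player is best-responding given beliefs about the other side.
The buyer plays Offer high: E[Offer high] = 0.2·(9) + 0.8·(14) = 13; E[Offer low] = 10.6. Best-responding. ✓
The seller (reservation value tight), facing Offer high: Accept gives 7, Reject gives 9. Proposed Reject is best. ✓
The seller (reservation value flexible), facing Offer high: Accept gives -8, Reject gives -5. Proposed Accept is not best — profitable deviation exists. ✗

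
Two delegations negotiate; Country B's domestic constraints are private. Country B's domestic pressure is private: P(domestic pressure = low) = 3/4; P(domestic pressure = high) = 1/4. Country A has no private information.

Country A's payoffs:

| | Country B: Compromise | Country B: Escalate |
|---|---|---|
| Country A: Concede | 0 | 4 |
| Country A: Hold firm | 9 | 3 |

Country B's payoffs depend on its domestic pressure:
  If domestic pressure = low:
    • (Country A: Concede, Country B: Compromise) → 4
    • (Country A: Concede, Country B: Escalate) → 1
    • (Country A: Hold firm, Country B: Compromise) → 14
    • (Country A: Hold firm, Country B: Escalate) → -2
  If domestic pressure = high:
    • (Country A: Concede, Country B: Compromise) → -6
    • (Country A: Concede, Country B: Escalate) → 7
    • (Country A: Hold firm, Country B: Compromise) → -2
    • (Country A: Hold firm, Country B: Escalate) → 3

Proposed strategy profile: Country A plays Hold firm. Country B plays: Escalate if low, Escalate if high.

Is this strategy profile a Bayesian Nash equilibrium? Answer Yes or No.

No

Country A plays Hold firm: E[Hold firm] = 3/4·(3) + 1/4·(3) = 3; E[Concede] = 4. Not best-responding. ✗
Country B (domestic pressure low), facing Hold firm: Compromise gives 14, Escalate gives -2. Proposed Escalate is not best — profitable deviation exists. ✗
Country B (domestic pressure high), facing Hold firm: Compromise gives -2, Escalate gives 3. Proposed Escalate is best. ✓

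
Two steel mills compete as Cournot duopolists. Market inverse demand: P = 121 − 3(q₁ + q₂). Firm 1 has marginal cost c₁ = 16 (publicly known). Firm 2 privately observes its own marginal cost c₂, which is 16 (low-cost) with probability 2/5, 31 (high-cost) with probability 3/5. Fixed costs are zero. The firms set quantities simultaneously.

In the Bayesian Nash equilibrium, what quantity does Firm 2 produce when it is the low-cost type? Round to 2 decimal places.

11.17

Type-c best response for Firm 2: q₂(c) = (121 − c)/6 − q₁/2.
Firm 1 maximizes expected profit; its first-order condition is 121 − 6q₁ − 3E[q₂] − 16 = 0.
Substituting E[q₂] and solving: E[c₂] = 25, so q₁ = (121 − 2·16 + 25)/9 = 12.6667.
q₂(low-cost) = (121 − 16 − 3·12.6667)/6 = 11.1667.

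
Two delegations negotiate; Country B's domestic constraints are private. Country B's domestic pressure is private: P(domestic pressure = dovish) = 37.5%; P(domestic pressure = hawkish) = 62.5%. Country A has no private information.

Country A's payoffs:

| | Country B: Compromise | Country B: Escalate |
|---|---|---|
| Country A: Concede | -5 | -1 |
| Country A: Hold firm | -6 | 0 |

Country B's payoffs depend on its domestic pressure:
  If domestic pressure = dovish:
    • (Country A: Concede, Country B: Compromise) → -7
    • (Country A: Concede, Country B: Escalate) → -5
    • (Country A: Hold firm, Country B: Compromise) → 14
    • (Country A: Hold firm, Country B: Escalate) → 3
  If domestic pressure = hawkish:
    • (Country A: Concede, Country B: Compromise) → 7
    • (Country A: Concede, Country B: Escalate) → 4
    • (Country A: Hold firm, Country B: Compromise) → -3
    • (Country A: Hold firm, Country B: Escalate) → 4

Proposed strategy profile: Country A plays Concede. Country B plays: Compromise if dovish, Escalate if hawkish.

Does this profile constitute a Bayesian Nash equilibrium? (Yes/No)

Country A plays Concede: E[Concede] = 0.375·(-5) + 0.625·(-1) = -2.5; E[Hold firm] = -2.25. Not best-responding. ✗
Country B (domestic pressure dovish), facing Concede: Compromise gives -7, Escalate gives -5. Proposed Compromise is not best — profitable deviation exists. ✗
Country B (domestic pressure hawkish), facing Concede: Compromise gives 7, Escalate gives 4. Proposed Escalate is not best — profitable deviation exists. ✗

No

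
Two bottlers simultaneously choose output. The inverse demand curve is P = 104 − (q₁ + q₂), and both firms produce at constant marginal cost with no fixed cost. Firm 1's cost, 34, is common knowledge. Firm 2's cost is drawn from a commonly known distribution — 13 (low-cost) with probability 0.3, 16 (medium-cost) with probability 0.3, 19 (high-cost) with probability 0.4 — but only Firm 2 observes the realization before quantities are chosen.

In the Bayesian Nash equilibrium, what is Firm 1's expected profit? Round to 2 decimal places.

303.92

Each type of Firm 2 best-responds to q₁; Firm 1 best-responds to the expected q₂ over Firm 2's types.
Firm 2 with cost c maximizes (104 − (q₁+q₂) − c)·q₂, giving q₂(c) = (104 − c − q₁)/2.
E[c₂] = 0.3·13 + 0.3·16 + 0.4·19 = 16.3
Firm 1's FOC against E[q₂] yields q₁ = (104 − 2·34 + E[c₂])/3 = (104 − 68 + 16.3)/3 = 17.4333.
E[P] = 104 − (q₁ + E[q₂]) = 51.4333; Firm 1's expected profit = (E[P] − 34)·q₁ = (51.4333 − 34)·17.4333 = 303.921.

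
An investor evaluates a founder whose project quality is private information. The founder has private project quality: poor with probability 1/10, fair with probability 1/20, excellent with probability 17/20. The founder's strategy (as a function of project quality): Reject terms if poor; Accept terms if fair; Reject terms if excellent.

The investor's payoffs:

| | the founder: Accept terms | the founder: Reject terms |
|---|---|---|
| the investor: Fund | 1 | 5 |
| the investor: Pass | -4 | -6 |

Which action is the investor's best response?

Fund

E[Fund] = 1/10·(5) + 1/20·(1) + 17/20·(5) = 24/5
E[Pass] = 1/10·(-6) + 1/20·(-4) + 17/20·(-6) = -59/10
Best response: Fund (24/5 is the largest).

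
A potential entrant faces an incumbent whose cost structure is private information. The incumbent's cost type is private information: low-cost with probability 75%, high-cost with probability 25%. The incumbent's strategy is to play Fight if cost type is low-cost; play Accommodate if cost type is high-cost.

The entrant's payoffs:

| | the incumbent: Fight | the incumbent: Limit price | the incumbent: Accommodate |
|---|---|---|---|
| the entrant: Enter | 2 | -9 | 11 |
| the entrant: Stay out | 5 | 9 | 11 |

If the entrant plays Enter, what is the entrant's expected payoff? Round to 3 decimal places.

E[Enter] = 0.75·2 + 0.25·11 = 1.5 + 2.75 = 4.25

4.250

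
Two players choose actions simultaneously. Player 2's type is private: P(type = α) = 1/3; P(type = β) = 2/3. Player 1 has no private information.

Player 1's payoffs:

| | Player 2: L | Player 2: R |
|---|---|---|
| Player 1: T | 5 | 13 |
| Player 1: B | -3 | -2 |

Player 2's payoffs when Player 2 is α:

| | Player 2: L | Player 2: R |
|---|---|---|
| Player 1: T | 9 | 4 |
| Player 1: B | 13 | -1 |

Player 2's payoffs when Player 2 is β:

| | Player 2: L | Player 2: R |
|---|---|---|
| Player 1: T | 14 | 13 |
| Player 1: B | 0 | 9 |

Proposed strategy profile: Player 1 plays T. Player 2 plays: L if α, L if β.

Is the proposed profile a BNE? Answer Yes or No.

Yes

Player 1 plays T: E[T] = 1/3·(5) + 2/3·(5) = 5; E[B] = -3. Best-responding. ✓
Player 2 (type α), facing T: L gives 9, R gives 4. Proposed L is best. ✓
Player 2 (type β), facing T: L gives 14, R gives 13. Proposed L is best. ✓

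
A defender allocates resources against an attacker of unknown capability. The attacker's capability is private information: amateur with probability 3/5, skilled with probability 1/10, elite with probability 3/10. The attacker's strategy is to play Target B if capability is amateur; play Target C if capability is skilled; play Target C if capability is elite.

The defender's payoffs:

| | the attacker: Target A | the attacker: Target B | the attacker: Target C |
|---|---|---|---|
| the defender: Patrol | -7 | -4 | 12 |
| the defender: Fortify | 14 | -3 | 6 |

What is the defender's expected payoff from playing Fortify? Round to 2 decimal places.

E[Fortify] = 3/5·(-3) + 1/10·6 + 3/10·6 = (-9/5) + 3/5 + 9/5 = 3/5

0.60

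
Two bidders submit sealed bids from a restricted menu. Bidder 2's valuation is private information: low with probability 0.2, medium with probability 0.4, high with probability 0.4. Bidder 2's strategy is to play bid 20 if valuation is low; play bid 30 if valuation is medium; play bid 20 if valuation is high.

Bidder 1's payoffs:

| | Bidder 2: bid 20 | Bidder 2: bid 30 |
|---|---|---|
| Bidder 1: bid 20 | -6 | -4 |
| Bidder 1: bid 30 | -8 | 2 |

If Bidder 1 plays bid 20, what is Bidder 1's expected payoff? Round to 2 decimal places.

-5.20

E[bid 20] = 0.2·(-6) + 0.4·(-4) + 0.4·(-6) = (-1.2) + (-1.6) + (-2.4) = -5.2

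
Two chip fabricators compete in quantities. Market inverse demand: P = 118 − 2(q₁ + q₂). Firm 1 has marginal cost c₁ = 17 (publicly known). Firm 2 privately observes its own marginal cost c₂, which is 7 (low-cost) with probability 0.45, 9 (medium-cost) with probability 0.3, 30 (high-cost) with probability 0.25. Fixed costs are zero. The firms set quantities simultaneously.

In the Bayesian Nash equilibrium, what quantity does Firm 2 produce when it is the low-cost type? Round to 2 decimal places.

19.64

Type-c best response for Firm 2: q₂(c) = (118 − c)/4 − q₁/2.
Firm 1 maximizes expected profit; its first-order condition is 118 − 4q₁ − 2E[q₂] − 17 = 0.
Substituting E[q₂] and solving: E[c₂] = 13.35, so q₁ = (118 − 2·17 + 13.35)/6 = 16.225.
q₂(low-cost) = (118 − 7 − 2·16.225)/4 = 19.6375.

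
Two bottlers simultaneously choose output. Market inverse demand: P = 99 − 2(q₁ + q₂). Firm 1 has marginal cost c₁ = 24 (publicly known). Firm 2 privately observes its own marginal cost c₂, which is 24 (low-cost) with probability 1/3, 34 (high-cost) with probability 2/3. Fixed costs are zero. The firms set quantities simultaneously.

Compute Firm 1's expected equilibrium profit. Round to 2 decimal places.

Firm 2 with cost c maximizes (99 − 2(q₁+q₂) − c)·q₂, giving q₂(c) = (99 − c − 2q₁)/4.
E[c₂] = 1/3·24 + 2/3·34 = 30.6667
Firm 1's FOC against E[q₂] yields q₁ = (99 − 2·24 + E[c₂])/6 = (99 − 48 + 30.6667)/6 = 13.6111.
E[P] = 99 − 2·(q₁ + E[q₂]) = 51.2222; Firm 1's expected profit = (E[P] − 24)·q₁ = (51.2222 − 24)·13.6111 = 370.525.

370.52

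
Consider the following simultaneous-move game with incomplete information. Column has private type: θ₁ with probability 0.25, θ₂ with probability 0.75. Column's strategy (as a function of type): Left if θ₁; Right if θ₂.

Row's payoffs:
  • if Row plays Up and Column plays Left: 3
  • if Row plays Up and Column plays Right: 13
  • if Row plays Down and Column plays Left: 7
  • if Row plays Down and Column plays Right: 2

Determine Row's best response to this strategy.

E[Up] = 0.25·(3) + 0.75·(13) = 10.5
E[Down] = 0.25·(7) + 0.75·(2) = 3.25
Best response: Up (10.5 is the largest).

Up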